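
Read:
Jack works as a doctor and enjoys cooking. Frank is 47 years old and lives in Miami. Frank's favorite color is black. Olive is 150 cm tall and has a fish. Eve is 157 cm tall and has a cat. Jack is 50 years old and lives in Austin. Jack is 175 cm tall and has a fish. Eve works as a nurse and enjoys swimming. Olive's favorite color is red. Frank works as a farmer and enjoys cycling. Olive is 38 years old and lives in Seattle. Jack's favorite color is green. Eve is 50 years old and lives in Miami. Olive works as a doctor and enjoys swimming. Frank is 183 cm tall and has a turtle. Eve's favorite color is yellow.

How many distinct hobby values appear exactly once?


Unique hobby values: 2

2


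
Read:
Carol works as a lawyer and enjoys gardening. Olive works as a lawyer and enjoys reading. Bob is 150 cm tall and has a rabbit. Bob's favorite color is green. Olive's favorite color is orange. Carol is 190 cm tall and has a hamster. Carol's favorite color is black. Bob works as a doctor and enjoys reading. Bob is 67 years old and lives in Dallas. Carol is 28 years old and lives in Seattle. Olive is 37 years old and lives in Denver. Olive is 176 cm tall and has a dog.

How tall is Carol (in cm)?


Carol is 190 cm tall

190


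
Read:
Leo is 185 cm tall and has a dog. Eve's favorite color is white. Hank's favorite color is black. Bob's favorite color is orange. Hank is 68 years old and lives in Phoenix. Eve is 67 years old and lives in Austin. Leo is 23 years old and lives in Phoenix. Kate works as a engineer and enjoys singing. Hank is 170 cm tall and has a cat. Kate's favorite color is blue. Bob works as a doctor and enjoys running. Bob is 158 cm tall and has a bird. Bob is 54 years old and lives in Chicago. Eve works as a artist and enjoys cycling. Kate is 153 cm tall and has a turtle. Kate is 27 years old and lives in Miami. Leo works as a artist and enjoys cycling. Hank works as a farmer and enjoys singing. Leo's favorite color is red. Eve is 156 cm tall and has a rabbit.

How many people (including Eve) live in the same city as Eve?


Eve lives in Austin. Count = 1

1


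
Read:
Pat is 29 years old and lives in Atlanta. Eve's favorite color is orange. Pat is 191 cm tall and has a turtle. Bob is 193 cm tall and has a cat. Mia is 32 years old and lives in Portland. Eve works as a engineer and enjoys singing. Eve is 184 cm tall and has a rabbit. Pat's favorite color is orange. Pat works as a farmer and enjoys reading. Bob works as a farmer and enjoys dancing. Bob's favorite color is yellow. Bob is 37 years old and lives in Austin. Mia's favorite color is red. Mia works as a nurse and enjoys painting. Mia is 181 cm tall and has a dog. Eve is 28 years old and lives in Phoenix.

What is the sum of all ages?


28+29+37+32 = 126

126


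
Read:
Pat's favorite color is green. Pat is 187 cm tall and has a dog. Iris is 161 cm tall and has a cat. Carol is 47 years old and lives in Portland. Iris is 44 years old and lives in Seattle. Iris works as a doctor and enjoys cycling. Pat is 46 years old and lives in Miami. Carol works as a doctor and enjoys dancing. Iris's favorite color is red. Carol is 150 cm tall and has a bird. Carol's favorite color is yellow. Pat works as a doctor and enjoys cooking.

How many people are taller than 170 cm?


Taller than 170: 1

1


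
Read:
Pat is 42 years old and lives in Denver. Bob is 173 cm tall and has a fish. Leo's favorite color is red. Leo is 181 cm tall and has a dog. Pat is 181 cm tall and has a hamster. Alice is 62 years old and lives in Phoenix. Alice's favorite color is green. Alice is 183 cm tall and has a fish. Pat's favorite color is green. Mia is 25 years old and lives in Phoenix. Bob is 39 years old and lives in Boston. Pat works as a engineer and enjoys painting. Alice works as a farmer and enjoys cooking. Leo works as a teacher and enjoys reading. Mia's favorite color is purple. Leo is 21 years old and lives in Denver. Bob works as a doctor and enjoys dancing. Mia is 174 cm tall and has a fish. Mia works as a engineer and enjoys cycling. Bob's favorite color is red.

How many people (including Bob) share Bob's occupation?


Bob is a doctor. Count = 1

1


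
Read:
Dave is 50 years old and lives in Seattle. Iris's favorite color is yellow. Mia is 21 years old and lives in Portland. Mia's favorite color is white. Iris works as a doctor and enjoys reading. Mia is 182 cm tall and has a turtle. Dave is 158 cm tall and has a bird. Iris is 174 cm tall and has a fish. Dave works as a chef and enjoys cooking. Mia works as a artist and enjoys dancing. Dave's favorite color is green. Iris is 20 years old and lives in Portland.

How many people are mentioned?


People: Iris, Mia, Dave. Count = 3

3


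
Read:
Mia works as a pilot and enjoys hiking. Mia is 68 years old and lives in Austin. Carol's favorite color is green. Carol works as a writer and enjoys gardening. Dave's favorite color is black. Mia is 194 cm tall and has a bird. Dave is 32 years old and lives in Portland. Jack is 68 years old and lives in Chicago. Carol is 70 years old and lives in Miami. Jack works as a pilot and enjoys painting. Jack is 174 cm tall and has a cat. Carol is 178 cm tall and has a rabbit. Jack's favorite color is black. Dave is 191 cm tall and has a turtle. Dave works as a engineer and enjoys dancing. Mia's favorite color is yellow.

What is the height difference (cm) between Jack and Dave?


|174 - 191| = 17

17


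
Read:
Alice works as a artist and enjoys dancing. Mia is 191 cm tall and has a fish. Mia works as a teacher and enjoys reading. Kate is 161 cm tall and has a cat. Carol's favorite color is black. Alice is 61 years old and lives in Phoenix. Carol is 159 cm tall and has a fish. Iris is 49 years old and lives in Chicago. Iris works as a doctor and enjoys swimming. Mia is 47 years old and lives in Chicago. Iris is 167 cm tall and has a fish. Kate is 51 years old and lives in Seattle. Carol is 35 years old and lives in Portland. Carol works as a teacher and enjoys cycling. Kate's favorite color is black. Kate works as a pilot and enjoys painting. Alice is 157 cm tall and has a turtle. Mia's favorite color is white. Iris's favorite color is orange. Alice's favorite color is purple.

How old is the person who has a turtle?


Person with turtle is Alice, age 61

61


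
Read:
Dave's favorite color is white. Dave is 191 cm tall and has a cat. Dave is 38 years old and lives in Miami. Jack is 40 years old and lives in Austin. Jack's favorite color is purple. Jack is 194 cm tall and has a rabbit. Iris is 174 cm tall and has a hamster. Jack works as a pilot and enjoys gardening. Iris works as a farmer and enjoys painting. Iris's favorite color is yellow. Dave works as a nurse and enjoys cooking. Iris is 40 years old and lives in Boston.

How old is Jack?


Jack is 40 years old

40


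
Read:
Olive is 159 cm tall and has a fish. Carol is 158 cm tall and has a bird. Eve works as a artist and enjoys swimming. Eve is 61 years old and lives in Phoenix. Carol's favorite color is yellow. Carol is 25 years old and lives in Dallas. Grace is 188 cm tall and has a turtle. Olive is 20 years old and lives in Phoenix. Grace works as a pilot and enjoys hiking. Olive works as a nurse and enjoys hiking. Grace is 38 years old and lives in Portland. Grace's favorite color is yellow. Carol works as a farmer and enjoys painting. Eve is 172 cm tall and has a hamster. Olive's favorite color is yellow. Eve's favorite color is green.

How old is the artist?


The artist is Eve, age 61

61


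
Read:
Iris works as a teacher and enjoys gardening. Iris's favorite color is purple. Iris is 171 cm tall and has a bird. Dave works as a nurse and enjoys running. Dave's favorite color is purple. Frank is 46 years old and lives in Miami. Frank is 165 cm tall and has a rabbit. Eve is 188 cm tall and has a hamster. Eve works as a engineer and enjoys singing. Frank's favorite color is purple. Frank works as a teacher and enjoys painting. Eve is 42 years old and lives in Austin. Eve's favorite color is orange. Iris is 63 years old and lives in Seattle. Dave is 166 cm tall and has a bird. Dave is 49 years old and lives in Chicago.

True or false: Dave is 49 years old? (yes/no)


Dave is actually 49. yes

yes


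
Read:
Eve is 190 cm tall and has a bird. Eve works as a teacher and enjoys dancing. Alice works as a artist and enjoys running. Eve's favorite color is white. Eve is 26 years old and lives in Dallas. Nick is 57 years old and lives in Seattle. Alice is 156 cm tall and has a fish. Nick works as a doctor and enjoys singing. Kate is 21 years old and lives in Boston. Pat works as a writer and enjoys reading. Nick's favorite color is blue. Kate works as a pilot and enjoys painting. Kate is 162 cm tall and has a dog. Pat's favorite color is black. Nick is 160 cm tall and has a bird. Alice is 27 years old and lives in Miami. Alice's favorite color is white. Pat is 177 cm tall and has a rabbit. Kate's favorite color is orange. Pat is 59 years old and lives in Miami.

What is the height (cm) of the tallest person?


Tallest: Eve at 190 cm

190


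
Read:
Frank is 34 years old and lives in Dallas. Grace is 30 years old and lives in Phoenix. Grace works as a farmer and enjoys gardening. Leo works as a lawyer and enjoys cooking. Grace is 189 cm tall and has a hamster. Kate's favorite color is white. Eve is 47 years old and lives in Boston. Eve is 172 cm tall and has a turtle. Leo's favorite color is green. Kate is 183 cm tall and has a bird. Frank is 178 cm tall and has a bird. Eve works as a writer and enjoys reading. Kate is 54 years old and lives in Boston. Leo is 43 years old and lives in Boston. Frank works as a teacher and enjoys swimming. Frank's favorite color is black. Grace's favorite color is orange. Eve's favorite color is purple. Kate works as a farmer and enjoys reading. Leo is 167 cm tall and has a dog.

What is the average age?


Sum=208, n=5, avg=41.6

41.6


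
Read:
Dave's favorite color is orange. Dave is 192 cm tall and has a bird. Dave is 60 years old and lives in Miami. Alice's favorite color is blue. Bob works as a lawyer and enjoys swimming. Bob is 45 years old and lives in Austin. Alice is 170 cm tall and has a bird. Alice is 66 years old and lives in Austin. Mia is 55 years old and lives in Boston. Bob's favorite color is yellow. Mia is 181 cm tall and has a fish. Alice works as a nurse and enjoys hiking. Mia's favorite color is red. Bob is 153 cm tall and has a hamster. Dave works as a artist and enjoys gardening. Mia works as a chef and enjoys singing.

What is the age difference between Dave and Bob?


|60 - 45| = 15

15


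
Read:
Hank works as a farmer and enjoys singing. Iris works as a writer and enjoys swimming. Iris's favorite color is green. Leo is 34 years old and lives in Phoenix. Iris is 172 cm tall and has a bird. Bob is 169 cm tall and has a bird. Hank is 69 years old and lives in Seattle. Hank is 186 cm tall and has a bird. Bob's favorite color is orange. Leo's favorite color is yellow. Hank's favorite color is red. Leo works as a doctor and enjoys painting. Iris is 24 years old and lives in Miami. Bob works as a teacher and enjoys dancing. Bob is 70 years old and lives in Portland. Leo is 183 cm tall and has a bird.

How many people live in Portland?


Count in Portland: 1

1


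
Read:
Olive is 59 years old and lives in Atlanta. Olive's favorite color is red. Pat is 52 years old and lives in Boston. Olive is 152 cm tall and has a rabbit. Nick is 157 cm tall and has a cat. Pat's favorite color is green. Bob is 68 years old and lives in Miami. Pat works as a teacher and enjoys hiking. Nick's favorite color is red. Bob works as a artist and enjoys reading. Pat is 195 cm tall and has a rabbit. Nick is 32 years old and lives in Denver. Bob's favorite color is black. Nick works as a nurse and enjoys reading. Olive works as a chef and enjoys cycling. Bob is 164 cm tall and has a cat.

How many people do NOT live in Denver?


Not in Denver: 3

3


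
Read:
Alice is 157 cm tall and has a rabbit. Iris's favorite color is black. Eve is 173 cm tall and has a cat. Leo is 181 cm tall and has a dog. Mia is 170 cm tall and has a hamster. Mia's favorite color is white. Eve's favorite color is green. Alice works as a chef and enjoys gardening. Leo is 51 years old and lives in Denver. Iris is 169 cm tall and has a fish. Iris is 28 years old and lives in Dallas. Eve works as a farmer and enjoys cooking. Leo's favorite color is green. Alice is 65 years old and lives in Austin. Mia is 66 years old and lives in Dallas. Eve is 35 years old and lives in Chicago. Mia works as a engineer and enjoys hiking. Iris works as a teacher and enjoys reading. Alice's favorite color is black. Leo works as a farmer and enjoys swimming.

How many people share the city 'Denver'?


Count: 1

1


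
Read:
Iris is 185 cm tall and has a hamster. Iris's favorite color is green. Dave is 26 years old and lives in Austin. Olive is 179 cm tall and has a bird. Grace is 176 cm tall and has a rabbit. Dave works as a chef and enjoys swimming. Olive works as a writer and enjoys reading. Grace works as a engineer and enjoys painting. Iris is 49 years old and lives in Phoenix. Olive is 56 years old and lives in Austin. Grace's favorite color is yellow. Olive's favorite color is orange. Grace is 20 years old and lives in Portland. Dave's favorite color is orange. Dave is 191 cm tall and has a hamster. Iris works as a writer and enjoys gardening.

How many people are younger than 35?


Filter: 2

2


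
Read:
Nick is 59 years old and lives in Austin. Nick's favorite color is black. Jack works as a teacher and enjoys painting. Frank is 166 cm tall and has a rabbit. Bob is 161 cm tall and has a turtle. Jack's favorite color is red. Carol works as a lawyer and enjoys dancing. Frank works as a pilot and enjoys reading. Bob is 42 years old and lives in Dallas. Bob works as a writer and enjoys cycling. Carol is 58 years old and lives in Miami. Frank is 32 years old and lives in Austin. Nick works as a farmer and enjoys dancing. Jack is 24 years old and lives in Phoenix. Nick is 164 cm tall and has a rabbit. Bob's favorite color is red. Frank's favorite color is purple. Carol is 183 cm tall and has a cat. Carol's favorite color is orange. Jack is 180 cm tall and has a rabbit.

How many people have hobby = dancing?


Count: 2

2


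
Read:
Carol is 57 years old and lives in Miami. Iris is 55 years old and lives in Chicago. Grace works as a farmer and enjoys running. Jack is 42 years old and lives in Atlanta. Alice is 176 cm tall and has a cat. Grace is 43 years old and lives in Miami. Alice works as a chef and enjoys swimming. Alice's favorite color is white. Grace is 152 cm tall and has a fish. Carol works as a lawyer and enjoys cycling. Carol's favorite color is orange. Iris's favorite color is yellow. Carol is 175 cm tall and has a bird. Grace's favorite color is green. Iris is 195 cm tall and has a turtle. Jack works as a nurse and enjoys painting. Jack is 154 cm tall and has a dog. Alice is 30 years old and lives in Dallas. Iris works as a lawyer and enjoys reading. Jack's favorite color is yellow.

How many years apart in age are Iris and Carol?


55 vs 57, diff = 2

2


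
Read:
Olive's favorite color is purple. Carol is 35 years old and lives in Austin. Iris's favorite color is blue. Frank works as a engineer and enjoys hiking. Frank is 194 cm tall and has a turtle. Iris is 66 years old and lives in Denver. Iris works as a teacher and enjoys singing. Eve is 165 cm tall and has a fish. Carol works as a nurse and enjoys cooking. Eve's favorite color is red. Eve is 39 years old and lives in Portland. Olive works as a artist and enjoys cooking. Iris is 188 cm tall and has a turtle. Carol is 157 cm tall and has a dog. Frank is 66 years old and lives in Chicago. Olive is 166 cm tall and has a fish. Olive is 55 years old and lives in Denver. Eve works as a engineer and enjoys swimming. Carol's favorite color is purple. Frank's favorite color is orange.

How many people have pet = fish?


Count: 2

2


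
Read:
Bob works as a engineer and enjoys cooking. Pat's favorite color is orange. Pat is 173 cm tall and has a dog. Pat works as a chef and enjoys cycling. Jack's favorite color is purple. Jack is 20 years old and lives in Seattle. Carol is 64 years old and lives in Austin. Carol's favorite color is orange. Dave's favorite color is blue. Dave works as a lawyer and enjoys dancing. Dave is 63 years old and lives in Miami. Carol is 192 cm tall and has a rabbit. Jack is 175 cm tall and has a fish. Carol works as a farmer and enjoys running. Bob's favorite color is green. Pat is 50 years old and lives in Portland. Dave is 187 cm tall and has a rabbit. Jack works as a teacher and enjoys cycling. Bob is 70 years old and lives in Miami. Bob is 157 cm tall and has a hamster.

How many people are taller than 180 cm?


Taller than 180: 2

2


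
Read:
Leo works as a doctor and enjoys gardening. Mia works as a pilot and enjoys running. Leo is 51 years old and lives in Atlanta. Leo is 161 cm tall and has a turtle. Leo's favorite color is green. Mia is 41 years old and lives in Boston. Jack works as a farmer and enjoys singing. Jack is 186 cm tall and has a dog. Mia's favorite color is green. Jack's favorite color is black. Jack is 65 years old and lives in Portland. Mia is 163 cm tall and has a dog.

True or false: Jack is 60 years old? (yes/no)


Jack is actually 65. no

no


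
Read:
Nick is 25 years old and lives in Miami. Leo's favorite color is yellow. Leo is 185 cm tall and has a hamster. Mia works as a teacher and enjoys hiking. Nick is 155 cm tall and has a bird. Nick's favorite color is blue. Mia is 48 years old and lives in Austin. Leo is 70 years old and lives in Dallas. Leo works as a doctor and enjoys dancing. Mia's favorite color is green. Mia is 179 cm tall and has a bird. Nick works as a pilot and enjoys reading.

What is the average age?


Sum=143, n=3, avg=47.67

47.67


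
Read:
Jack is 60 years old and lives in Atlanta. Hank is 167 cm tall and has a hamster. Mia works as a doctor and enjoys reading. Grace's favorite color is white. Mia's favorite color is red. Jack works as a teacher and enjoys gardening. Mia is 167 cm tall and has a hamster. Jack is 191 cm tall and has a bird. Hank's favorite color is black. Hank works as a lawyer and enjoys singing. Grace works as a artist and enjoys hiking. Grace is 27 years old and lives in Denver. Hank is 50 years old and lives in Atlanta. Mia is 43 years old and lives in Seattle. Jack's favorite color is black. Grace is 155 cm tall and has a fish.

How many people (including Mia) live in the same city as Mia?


Mia lives in Seattle. Count = 1

1


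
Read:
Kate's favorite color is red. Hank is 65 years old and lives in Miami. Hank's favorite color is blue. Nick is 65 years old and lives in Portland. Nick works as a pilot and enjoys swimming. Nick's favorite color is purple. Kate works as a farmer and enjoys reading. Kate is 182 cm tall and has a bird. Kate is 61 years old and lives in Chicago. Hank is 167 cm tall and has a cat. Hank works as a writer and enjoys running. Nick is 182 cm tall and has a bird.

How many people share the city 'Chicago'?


Count: 1

1


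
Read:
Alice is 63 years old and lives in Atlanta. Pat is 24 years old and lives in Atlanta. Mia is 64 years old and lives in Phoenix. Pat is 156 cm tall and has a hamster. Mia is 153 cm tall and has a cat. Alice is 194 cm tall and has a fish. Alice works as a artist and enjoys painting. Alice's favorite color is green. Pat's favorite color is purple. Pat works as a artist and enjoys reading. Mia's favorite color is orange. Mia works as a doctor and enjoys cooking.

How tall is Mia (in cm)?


Mia is 153 cm tall

153


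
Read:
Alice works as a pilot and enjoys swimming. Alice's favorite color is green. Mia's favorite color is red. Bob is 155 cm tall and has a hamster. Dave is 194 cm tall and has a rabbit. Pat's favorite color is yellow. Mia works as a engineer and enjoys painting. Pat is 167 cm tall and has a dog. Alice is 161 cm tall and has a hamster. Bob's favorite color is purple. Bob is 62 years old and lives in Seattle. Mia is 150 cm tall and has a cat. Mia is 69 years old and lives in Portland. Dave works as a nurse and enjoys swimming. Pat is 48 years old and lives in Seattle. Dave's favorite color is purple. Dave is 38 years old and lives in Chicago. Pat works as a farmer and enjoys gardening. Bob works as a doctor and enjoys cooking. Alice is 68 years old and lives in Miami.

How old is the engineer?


The engineer is Mia, age 69

69


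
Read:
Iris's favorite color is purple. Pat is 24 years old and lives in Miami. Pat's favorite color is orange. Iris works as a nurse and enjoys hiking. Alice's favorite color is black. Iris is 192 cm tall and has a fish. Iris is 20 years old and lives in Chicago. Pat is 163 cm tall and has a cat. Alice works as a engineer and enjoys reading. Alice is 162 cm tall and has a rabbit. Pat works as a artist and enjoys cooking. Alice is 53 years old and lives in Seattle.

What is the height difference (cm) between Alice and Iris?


|162 - 192| = 30

30


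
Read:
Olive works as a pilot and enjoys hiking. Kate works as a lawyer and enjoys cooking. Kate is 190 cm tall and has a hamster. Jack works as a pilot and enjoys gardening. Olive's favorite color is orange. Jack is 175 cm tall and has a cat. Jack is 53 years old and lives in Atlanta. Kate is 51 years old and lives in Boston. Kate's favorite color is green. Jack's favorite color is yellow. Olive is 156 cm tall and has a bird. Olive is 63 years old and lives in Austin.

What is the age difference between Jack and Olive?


|53 - 63| = 10

10


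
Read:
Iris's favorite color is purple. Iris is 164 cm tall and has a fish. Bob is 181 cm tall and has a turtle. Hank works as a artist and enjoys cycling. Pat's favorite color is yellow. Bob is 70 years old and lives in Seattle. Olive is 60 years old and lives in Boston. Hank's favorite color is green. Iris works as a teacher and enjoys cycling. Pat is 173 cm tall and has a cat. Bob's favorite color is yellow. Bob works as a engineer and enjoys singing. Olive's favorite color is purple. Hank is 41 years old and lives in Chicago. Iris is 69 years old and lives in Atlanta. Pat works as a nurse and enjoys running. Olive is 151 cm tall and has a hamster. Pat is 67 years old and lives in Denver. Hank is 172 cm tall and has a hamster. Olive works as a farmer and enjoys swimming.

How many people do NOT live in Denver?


Not in Denver: 4

4


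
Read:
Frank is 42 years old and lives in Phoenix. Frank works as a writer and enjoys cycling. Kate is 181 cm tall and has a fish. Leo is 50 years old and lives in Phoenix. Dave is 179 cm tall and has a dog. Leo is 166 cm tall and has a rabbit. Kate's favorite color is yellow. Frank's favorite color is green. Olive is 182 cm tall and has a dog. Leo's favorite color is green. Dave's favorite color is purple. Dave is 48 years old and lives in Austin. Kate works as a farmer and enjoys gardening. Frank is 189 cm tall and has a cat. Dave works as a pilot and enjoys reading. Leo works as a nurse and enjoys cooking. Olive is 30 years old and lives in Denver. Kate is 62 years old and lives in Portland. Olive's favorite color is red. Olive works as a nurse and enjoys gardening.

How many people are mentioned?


People: Olive, Dave, Kate, Leo, Frank. Count = 5

5


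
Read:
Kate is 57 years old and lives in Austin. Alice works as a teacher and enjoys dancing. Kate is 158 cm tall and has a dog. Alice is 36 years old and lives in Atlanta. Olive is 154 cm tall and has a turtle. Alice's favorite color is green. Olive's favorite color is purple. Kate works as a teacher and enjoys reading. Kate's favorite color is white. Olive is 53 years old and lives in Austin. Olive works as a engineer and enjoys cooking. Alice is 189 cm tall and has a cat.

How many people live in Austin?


Count in Austin: 2

2


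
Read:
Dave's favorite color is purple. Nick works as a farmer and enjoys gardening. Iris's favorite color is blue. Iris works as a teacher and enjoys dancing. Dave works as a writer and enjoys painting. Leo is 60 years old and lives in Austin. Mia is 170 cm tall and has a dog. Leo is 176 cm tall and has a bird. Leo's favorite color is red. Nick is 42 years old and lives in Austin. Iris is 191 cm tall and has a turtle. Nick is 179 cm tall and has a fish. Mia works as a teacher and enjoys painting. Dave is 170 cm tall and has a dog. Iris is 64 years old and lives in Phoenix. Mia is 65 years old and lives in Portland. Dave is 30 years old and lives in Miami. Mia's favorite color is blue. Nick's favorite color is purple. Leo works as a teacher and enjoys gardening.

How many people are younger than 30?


Filter: 0

0


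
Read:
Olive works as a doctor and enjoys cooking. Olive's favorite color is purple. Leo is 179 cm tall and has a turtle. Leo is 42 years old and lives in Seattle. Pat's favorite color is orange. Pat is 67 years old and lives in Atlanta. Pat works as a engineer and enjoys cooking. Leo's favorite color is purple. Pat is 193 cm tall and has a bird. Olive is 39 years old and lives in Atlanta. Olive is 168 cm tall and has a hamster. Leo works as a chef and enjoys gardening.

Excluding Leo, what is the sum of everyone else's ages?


Sum (excluding Leo): 106

106


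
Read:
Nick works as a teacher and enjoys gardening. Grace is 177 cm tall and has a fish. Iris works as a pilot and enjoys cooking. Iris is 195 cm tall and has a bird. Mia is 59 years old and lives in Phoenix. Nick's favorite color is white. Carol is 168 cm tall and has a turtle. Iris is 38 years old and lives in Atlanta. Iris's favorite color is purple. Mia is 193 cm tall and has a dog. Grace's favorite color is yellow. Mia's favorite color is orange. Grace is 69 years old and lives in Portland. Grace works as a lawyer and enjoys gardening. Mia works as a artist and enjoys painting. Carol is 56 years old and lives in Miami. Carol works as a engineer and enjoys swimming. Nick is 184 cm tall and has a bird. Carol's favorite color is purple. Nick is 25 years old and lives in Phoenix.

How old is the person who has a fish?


Person with fish is Grace, age 69

69


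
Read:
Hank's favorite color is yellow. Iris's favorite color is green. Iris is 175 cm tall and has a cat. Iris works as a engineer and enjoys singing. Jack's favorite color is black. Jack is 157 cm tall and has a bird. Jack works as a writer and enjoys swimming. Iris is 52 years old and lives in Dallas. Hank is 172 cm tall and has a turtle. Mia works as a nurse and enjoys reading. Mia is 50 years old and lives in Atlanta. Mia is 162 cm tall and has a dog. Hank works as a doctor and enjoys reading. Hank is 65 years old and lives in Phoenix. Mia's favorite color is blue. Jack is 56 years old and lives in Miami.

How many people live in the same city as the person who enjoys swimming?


Person with hobby swimming is Jack, city Miami. Count = 1

1


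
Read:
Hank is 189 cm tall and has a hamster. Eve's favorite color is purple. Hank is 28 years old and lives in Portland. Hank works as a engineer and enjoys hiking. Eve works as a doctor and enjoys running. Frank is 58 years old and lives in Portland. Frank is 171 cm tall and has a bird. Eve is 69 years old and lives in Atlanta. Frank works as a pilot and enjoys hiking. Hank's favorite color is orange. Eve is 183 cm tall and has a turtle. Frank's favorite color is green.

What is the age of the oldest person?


Oldest: Eve at 69

69


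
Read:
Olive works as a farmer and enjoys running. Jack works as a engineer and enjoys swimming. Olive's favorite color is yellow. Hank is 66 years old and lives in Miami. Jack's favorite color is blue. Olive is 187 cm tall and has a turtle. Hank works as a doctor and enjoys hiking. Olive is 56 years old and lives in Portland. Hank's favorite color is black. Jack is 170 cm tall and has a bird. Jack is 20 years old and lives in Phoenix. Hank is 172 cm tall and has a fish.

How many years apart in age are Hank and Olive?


66 vs 56, diff = 10

10


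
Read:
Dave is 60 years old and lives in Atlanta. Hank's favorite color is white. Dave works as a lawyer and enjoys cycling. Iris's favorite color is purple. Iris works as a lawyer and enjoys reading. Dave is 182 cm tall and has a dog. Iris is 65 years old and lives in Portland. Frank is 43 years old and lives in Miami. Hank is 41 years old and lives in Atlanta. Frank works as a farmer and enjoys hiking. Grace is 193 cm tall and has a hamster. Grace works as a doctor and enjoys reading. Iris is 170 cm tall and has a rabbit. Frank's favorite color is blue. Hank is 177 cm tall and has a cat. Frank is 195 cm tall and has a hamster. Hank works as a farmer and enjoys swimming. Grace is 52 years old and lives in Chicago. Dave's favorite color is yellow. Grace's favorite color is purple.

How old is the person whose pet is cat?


Person with pet=cat is Hank, age 41

41


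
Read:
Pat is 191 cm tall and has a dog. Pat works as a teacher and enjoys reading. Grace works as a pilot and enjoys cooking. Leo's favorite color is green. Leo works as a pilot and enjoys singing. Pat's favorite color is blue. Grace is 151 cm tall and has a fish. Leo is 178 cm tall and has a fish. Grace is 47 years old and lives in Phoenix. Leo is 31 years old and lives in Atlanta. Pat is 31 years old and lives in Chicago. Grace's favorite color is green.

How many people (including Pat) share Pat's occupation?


Pat is a teacher. Count = 1

1


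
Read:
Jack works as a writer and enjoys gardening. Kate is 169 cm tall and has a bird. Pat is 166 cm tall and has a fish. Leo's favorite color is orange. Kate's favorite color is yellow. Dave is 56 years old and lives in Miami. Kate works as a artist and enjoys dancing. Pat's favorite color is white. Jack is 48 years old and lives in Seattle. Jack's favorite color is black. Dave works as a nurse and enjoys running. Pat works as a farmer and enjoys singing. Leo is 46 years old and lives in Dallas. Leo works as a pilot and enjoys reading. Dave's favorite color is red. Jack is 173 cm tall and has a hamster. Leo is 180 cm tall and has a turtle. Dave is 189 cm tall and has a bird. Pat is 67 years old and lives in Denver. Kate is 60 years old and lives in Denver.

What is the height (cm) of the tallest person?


Tallest: Dave at 189 cm

189


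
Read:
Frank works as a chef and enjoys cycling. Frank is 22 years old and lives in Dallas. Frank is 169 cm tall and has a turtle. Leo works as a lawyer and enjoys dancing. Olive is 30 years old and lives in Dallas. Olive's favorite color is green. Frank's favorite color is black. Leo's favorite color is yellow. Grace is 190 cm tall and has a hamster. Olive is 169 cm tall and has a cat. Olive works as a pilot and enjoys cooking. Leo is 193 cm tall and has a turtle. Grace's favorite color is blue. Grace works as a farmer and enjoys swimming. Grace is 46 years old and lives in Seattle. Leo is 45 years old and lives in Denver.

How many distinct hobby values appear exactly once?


Unique hobby values: 4

4


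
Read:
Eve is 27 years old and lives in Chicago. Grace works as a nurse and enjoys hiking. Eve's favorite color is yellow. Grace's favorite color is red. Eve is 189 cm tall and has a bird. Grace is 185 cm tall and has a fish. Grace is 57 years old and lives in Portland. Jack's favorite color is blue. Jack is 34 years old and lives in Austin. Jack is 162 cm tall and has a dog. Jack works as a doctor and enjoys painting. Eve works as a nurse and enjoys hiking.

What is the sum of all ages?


27+34+57 = 118

118


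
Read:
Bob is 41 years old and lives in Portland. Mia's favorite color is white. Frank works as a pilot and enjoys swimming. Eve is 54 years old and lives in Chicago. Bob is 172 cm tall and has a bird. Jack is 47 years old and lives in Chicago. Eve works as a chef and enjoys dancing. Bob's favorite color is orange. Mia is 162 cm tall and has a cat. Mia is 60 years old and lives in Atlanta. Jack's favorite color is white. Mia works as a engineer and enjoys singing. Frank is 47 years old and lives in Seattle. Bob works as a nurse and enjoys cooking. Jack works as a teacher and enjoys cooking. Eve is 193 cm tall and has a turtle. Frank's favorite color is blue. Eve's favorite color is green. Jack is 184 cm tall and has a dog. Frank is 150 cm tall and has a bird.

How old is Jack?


Jack is 47 years old

47


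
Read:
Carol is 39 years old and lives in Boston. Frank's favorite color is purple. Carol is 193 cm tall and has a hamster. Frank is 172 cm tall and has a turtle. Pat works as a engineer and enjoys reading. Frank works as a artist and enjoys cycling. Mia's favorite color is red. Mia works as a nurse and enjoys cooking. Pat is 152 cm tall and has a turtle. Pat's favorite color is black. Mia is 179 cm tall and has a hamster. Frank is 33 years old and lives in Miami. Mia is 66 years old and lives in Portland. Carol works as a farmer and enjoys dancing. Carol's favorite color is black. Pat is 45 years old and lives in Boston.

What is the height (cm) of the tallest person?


Tallest: Carol at 193 cm

193


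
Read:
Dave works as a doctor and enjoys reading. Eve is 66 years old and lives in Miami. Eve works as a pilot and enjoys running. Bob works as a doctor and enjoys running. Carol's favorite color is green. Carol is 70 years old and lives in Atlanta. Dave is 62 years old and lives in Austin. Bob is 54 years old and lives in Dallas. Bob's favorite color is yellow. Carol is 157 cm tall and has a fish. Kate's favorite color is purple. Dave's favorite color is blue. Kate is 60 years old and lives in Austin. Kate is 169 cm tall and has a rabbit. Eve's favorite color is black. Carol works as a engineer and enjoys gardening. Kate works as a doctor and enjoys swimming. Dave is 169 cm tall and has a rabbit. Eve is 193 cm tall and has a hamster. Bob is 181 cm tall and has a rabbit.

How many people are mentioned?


People: Eve, Carol, Kate, Bob, Dave. Count = 5

5


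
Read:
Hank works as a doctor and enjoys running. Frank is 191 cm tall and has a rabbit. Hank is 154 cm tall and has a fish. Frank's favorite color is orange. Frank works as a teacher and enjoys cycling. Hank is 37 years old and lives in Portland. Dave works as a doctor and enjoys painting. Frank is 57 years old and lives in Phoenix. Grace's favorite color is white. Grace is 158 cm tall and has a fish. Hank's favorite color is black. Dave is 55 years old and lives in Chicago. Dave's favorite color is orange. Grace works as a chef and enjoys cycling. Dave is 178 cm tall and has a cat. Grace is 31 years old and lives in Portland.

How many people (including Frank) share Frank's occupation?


Frank is a teacher. Count = 1

1


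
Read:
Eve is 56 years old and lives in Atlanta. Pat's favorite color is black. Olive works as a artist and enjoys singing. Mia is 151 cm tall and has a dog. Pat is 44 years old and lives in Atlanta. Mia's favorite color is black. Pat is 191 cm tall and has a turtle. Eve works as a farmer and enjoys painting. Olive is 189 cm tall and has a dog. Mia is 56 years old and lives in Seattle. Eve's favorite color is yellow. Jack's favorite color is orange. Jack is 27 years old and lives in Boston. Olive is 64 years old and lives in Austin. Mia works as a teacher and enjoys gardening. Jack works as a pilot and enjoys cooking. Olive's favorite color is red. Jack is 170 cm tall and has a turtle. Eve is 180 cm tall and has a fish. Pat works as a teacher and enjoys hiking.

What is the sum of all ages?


27+64+44+56+56 = 247

247


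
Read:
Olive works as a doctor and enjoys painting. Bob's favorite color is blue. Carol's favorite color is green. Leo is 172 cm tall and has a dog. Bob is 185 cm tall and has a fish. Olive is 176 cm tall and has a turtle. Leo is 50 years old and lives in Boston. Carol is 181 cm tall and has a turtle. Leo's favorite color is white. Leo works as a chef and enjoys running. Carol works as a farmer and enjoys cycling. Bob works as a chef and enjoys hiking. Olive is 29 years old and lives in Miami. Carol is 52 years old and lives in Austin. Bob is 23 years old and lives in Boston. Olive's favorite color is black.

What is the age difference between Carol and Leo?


|52 - 50| = 2

2


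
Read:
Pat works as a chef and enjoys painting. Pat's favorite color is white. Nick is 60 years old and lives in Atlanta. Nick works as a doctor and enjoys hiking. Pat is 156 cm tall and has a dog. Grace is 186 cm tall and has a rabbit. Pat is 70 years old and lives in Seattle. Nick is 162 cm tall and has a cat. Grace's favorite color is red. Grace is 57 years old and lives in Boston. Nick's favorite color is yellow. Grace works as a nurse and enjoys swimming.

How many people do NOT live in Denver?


Not in Denver: 3

3


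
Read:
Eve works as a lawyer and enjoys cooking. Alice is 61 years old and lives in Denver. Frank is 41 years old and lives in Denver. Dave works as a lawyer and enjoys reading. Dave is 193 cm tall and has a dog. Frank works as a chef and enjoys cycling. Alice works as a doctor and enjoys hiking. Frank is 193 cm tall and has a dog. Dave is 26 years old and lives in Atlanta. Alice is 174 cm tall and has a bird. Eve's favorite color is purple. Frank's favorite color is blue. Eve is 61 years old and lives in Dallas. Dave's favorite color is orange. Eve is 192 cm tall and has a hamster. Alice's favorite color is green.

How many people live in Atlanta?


Count in Atlanta: 1

1


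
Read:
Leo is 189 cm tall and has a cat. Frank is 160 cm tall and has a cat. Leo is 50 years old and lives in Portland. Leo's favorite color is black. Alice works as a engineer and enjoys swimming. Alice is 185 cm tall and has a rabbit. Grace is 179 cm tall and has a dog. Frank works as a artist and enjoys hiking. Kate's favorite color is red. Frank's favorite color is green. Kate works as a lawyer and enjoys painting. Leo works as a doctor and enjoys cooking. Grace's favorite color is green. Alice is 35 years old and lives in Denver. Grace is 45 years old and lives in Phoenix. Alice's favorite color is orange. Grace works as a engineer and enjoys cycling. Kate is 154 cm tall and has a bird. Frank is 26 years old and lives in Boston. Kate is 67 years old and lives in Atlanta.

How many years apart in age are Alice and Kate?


35 vs 67, diff = 32

32


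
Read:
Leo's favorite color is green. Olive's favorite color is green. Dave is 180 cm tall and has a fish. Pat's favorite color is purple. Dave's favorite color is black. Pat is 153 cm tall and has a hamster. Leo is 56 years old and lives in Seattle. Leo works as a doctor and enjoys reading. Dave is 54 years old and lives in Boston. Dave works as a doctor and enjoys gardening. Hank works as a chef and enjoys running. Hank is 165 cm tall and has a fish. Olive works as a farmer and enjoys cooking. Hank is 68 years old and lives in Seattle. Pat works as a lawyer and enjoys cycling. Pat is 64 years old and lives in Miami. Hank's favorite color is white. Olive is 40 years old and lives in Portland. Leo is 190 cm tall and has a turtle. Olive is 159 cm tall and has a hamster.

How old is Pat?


Pat is 64 years old

64


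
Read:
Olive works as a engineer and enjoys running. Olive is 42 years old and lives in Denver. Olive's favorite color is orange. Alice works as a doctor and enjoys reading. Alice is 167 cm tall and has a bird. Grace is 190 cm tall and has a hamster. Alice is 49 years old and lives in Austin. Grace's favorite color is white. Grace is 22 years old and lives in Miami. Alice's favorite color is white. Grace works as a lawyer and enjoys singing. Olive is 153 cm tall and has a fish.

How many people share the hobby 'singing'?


Count: 1

1


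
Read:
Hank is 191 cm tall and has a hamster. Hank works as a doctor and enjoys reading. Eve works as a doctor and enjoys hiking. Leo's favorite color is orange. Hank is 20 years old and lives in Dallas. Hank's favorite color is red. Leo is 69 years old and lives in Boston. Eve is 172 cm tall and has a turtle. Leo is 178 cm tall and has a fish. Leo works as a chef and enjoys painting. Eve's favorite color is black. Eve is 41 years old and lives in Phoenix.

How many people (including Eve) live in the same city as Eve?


Eve lives in Phoenix. Count = 1

1
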